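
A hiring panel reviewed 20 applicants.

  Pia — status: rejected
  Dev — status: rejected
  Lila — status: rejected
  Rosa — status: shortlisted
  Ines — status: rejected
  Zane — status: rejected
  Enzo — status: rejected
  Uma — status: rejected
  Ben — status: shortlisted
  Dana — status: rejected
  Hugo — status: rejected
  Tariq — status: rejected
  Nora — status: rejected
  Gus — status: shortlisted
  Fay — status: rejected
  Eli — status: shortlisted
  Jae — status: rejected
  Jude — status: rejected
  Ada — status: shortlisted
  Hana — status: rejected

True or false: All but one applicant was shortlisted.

False

The determiner here denotes the relation: |A ∖ B| = 1.
|A| = 20, |A ∩ B| = 5, |A ∖ B| = 15.
|A ∖ B| = 15, so the statement is false.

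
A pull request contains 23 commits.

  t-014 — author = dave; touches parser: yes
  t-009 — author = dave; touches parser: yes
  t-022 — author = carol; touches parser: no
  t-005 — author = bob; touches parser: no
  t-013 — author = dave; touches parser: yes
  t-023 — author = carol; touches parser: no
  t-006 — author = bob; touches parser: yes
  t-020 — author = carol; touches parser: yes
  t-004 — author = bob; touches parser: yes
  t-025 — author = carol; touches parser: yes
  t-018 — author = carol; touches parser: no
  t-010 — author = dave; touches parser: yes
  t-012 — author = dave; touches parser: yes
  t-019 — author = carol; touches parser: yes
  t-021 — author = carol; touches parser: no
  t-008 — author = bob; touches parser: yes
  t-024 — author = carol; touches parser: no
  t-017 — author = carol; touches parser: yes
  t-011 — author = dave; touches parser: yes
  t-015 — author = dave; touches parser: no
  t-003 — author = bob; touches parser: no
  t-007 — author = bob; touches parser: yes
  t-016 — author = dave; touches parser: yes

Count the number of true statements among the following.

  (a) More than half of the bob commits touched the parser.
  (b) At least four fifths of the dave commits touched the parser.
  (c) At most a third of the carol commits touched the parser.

(a) bob: |A| = 6, |A ∩ B| = 4; needs |A ∩ B| > |A ∖ B| — true.
(b) dave: |A| = 8, |A ∩ B| = 7; needs |A ∩ B| / |A| ≥ 4/5 — true.
(c) carol: |A| = 9, |A ∩ B| = 4; needs |A ∩ B| / |A| ≤ 1/3 — false.

2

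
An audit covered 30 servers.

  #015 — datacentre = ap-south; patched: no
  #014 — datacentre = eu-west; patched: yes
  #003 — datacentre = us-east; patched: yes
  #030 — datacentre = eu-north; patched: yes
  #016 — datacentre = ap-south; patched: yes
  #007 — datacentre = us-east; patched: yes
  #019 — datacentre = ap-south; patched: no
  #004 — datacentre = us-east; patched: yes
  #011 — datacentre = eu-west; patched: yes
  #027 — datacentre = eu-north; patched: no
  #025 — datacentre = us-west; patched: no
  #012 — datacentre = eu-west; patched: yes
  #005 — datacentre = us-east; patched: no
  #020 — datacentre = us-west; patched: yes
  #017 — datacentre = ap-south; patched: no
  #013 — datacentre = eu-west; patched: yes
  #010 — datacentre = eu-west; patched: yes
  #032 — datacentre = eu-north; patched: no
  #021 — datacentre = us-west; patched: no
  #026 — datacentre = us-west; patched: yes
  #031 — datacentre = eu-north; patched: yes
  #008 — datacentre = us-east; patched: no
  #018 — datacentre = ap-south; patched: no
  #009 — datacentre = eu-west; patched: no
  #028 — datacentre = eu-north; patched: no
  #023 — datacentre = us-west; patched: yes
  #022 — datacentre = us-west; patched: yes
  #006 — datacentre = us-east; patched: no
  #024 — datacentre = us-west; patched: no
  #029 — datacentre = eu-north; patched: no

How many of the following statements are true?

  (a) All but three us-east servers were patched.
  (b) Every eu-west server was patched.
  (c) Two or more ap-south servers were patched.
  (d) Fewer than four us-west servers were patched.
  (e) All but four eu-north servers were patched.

(a) us-east: |A| = 6, |A ∩ B| = 3; needs |A ∖ B| = 3 — true.
(b) eu-west: |A| = 6, |A ∩ B| = 5; needs A ⊆ B, i.e. every element of A is in B (|A ∖ B| = 0) — false.
(c) ap-south: |A| = 5, |A ∩ B| = 1; needs |A ∩ B| ≥ 2 — false.
(d) us-west: |A| = 7, |A ∩ B| = 4; needs |A ∩ B| < 4 — false.
(e) eu-north: |A| = 6, |A ∩ B| = 2; needs |A ∖ B| = 4 — true.

2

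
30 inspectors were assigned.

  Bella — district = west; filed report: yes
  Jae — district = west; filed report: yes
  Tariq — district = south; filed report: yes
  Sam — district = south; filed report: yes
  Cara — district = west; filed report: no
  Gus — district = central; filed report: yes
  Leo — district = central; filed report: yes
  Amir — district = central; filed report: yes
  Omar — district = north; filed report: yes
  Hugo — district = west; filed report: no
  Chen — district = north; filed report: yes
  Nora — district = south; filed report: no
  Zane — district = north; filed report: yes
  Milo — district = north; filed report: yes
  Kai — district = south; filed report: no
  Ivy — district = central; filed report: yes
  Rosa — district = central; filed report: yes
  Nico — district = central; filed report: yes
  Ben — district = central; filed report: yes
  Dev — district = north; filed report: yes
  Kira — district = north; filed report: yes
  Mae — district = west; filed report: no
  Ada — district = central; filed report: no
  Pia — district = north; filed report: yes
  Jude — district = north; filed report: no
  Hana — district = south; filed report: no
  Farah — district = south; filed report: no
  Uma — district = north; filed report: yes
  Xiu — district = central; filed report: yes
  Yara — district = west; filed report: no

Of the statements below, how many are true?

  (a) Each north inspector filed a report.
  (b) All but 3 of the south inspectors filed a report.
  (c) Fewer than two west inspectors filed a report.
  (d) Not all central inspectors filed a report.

(a) north: |A| = 9, |A ∩ B| = 8; needs A ⊆ B, i.e. every element of A is in B (|A ∖ B| = 0) — false.
(b) south: |A| = 6, |A ∩ B| = 2; needs |A ∖ B| = 3 — false.
(c) west: |A| = 6, |A ∩ B| = 2; needs |A ∩ B| < 2 — false.
(d) central: |A| = 9, |A ∩ B| = 8; needs A ⊄ B (|A ∖ B| ≥ 1) — true.

1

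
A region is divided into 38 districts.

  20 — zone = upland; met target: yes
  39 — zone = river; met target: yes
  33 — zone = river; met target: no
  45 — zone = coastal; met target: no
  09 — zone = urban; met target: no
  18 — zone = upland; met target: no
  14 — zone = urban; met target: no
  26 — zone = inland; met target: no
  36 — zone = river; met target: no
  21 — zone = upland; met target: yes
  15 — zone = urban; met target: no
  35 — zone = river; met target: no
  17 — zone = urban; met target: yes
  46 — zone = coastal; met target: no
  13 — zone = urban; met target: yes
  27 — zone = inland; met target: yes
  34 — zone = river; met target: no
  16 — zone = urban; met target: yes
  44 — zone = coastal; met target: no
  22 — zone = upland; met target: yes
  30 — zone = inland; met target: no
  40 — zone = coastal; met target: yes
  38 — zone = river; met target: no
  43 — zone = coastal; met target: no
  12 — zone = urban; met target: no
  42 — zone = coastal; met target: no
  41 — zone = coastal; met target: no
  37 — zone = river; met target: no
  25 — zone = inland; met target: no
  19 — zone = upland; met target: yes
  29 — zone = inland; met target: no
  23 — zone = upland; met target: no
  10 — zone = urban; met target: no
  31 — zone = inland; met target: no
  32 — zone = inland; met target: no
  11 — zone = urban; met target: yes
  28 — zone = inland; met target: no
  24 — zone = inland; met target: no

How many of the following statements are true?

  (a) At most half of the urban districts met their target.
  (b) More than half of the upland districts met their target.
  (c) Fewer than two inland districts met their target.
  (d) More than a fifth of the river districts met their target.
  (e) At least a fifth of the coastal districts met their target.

3

(a) urban: |A| = 9, |A ∩ B| = 4; needs |A ∩ B| ≤ |A ∖ B| — true.
(b) upland: |A| = 6, |A ∩ B| = 4; needs |A ∩ B| > |A ∖ B| — true.
(c) inland: |A| = 9, |A ∩ B| = 1; needs |A ∩ B| < 2 — true.
(d) river: |A| = 7, |A ∩ B| = 1; needs |A ∩ B| / |A| > 1/5 — false.
(e) coastal: |A| = 7, |A ∩ B| = 1; needs |A ∩ B| / |A| ≥ 1/5 — false.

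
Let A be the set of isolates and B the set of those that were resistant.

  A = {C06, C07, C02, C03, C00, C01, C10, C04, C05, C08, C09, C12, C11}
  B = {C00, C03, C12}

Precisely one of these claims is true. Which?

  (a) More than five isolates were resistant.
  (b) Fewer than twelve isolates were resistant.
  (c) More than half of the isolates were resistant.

|A| = 13, |A ∩ B| = 3, |A ∖ B| = 10.
(a) requires |A ∩ B| > 5: false.
(b) requires |A ∩ B| < 12: true.
(c) requires |A ∩ B| > |A ∖ B|: false.

(b)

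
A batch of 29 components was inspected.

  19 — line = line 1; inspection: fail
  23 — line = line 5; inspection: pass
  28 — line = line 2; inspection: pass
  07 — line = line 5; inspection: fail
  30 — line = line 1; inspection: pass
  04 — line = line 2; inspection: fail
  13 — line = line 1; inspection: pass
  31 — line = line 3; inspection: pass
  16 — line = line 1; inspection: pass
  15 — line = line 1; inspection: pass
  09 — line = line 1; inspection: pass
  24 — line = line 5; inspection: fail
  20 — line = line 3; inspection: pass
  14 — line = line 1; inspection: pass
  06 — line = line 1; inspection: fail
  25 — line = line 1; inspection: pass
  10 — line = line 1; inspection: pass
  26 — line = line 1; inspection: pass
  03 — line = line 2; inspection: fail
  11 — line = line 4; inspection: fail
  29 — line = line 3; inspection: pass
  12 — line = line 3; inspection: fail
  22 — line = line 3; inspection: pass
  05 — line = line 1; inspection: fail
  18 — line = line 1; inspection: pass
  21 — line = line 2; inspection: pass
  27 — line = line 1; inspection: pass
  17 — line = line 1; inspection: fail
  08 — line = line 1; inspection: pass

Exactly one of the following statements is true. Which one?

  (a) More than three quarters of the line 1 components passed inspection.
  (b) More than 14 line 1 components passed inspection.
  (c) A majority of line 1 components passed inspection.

|A| = 16, |A ∩ B| = 12, |A ∖ B| = 4.
(a) requires |A ∩ B| / |A| > 3/4: false.
(b) requires |A ∩ B| > 14: false.
(c) requires |A ∩ B| > |A ∖ B|: true.

(c)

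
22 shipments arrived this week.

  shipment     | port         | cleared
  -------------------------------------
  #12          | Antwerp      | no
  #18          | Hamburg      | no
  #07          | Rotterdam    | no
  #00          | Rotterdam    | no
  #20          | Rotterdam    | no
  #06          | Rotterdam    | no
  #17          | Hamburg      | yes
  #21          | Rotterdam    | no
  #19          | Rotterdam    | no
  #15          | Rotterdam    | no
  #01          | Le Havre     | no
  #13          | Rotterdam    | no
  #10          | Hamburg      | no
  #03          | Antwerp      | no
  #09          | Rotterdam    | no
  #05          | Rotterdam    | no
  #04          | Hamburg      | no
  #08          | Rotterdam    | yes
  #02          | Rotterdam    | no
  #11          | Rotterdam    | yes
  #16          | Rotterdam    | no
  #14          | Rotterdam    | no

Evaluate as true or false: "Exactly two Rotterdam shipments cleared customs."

The determiner here denotes the relation: |A ∩ B| = 2.
|A| = 15, |A ∩ B| = 2, |A ∖ B| = 13.
|A ∩ B| = 2, so the statement is true.

True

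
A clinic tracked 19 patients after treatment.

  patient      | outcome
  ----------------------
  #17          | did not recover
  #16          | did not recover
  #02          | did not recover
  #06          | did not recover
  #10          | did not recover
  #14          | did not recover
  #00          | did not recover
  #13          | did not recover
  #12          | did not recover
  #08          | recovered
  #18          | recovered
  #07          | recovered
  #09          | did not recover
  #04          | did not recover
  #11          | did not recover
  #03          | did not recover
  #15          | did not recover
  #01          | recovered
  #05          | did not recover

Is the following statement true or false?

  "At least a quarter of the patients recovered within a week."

False

Truth condition: |A ∩ B| / |A| ≥ 1/4.
|A| = 19, |A ∩ B| = 4, |A ∖ B| = 15.
|A ∩ B|/|A| = 4/19, so the statement is false.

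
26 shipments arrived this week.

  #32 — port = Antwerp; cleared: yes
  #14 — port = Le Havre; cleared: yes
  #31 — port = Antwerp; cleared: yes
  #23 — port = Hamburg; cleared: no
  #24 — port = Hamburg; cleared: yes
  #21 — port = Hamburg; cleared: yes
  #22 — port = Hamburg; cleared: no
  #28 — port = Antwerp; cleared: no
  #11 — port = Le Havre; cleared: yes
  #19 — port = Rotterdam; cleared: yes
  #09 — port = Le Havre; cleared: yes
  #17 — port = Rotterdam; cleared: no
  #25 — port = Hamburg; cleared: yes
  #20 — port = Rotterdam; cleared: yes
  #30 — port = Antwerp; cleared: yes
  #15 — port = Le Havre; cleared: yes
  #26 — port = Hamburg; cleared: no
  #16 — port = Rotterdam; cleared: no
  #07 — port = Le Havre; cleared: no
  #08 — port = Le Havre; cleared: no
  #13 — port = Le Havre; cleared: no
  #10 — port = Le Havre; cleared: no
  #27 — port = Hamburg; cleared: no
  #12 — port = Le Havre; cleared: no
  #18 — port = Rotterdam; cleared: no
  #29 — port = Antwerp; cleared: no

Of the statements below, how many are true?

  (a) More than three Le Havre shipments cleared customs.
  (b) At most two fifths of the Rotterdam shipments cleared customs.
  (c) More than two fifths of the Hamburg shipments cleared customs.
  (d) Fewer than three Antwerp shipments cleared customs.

(a) Le Havre: |A| = 9, |A ∩ B| = 4; needs |A ∩ B| > 3 — true.
(b) Rotterdam: |A| = 5, |A ∩ B| = 2; needs |A ∩ B| / |A| ≤ 2/5 — true.
(c) Hamburg: |A| = 7, |A ∩ B| = 3; needs |A ∩ B| / |A| > 2/5 — true.
(d) Antwerp: |A| = 5, |A ∩ B| = 3; needs |A ∩ B| < 3 — false.

3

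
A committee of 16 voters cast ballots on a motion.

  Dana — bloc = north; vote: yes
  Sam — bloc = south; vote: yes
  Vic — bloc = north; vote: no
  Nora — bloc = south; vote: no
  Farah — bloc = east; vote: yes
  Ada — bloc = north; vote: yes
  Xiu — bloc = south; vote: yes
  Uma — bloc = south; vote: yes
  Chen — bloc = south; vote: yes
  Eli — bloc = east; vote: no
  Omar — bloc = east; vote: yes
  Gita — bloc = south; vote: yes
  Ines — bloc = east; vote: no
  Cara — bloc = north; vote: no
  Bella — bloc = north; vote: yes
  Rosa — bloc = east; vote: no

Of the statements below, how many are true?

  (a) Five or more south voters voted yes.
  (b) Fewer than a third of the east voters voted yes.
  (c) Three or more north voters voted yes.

2

(a) south: |A| = 6, |A ∩ B| = 5; needs |A ∩ B| ≥ 5 — true.
(b) east: |A| = 5, |A ∩ B| = 2; needs |A ∩ B| / |A| < 1/3 — false.
(c) north: |A| = 5, |A ∩ B| = 3; needs |A ∩ B| ≥ 3 — true.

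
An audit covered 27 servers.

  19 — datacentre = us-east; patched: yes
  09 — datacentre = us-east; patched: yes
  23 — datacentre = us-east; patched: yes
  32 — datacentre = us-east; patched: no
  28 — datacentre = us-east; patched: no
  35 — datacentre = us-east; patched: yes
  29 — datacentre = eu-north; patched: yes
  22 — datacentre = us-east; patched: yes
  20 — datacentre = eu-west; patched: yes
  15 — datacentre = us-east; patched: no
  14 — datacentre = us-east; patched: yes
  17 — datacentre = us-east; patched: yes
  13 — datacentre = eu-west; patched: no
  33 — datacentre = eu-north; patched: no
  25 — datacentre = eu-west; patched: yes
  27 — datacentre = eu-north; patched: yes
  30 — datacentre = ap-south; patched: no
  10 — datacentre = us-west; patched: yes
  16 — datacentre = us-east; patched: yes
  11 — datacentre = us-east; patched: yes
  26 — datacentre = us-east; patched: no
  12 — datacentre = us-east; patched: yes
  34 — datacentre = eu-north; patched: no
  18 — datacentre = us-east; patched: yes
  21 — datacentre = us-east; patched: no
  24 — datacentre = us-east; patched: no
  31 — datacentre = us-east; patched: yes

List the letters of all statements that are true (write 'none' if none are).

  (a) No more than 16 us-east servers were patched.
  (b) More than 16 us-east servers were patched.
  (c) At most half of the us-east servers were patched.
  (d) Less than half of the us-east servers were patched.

(a)

|A| = 18, |A ∩ B| = 12, |A ∖ B| = 6.
(a) |A ∩ B| ≤ 16: holds.
(b) |A ∩ B| > 16: fails.
(c) |A ∩ B| ≤ |A ∖ B|: fails.
(d) |A ∩ B| < |A ∖ B|: fails.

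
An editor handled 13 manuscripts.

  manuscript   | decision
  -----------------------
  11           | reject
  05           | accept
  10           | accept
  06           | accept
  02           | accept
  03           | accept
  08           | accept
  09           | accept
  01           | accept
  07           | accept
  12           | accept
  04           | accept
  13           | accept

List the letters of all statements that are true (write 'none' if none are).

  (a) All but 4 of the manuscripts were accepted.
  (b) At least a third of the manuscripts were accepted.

|A| = 13, |A ∩ B| = 12, |A ∖ B| = 1.
(a) |A ∖ B| = 4: fails.
(b) |A ∩ B| / |A| ≥ 1/3: holds.

(b)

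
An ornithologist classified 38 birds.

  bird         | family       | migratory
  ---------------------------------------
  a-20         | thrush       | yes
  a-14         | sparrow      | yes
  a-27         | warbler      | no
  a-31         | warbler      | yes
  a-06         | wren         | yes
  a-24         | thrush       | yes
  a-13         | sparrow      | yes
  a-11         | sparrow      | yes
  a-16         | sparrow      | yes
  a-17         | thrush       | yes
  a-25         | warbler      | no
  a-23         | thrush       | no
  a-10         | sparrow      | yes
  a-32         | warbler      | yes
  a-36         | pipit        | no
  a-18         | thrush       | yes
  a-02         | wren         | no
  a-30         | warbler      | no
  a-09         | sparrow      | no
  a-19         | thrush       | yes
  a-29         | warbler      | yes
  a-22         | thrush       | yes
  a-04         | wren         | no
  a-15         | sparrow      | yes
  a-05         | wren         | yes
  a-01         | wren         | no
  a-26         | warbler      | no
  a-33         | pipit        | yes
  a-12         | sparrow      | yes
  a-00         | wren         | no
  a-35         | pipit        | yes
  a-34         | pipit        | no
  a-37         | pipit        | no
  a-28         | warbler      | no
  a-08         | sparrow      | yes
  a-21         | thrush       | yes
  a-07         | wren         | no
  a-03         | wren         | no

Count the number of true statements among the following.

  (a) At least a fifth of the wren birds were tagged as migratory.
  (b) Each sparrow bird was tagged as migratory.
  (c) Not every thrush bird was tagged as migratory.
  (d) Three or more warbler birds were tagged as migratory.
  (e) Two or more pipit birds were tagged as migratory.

(a) wren: |A| = 8, |A ∩ B| = 2; needs |A ∩ B| / |A| ≥ 1/5 — true.
(b) sparrow: |A| = 9, |A ∩ B| = 8; needs A ⊆ B, i.e. every element of A is in B (|A ∖ B| = 0) — false.
(c) thrush: |A| = 8, |A ∩ B| = 7; needs A ⊄ B (|A ∖ B| ≥ 1) — true.
(d) warbler: |A| = 8, |A ∩ B| = 3; needs |A ∩ B| ≥ 3 — true.
(e) pipit: |A| = 5, |A ∩ B| = 2; needs |A ∩ B| ≥ 2 — true.

4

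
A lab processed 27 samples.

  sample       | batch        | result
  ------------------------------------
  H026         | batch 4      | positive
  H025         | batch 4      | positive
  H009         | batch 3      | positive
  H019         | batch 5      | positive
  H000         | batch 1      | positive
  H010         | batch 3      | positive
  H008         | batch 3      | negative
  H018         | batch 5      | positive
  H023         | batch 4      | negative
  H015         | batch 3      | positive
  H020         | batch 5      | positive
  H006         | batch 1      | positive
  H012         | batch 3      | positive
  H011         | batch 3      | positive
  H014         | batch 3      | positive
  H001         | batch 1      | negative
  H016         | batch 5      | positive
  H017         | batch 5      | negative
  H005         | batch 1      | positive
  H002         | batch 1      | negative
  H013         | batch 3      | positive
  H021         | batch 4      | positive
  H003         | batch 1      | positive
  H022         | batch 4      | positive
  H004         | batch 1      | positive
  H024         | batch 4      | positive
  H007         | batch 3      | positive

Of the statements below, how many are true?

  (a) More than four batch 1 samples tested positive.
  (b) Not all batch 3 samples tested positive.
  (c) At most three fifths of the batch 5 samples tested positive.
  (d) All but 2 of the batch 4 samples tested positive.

(a) batch 1: |A| = 7, |A ∩ B| = 5; needs |A ∩ B| > 4 — true.
(b) batch 3: |A| = 9, |A ∩ B| = 8; needs A ⊄ B (|A ∖ B| ≥ 1) — true.
(c) batch 5: |A| = 5, |A ∩ B| = 4; needs |A ∩ B| / |A| ≤ 3/5 — false.
(d) batch 4: |A| = 6, |A ∩ B| = 5; needs |A ∖ B| = 2 — false.

2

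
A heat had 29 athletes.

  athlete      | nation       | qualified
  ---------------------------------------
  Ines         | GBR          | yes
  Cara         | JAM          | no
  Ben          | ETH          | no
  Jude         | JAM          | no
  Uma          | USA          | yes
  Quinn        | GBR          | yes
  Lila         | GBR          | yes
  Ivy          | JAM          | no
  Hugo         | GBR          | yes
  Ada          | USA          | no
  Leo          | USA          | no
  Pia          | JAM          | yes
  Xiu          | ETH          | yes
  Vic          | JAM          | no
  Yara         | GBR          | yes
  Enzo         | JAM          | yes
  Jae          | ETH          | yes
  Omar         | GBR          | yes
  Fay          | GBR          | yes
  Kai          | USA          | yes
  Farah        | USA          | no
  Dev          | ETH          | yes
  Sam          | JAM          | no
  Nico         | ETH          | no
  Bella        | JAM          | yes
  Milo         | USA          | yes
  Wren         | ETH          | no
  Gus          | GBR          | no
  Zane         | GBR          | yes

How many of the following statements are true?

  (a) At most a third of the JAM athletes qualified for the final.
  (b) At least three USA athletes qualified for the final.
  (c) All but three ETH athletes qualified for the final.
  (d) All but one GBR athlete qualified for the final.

3

(a) JAM: |A| = 8, |A ∩ B| = 3; needs |A ∩ B| / |A| ≤ 1/3 — false.
(b) USA: |A| = 6, |A ∩ B| = 3; needs |A ∩ B| ≥ 3 — true.
(c) ETH: |A| = 6, |A ∩ B| = 3; needs |A ∖ B| = 3 — true.
(d) GBR: |A| = 9, |A ∩ B| = 8; needs |A ∖ B| = 1 — true.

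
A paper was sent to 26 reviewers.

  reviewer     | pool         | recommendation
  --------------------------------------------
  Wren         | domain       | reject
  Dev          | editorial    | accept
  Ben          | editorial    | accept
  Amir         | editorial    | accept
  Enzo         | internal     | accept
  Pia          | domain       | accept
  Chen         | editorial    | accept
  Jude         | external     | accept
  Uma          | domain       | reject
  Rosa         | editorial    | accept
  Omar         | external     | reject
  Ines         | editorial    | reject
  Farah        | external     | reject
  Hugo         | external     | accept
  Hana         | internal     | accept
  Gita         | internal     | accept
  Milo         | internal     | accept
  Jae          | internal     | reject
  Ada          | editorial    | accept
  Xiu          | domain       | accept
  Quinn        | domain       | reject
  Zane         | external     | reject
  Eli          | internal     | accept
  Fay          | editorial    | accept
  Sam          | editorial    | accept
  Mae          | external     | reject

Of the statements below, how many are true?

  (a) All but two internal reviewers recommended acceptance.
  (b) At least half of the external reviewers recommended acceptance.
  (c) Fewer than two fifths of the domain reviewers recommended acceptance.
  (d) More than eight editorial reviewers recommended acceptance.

(a) internal: |A| = 6, |A ∩ B| = 5; needs |A ∖ B| = 2 — false.
(b) external: |A| = 6, |A ∩ B| = 2; needs |A ∩ B| ≥ |A ∖ B| — false.
(c) domain: |A| = 5, |A ∩ B| = 2; needs |A ∩ B| / |A| < 2/5 — false.
(d) editorial: |A| = 9, |A ∩ B| = 8; needs |A ∩ B| > 8 — false.

0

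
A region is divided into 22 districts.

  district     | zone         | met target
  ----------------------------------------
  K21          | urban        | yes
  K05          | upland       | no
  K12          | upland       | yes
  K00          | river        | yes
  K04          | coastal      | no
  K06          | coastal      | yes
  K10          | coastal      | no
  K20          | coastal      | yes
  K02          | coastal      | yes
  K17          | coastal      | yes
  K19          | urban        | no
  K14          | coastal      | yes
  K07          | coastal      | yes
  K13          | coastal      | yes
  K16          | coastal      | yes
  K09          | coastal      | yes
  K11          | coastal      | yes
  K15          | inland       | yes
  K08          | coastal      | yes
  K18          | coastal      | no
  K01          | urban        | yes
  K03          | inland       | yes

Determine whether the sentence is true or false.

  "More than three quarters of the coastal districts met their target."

'More than three quarters of the coastal districts met their target' holds iff |A ∩ B| / |A| > 3/4.
A (the restrictor) = {K04, K06, K10, K20, K02, K17, K14, K07, K13, K16, K09, K11, K08, K18}, |A| = 14.
A ∩ B = {K06, K20, K02, K17, K14, K07, K13, K16, K09, K11, K08}, so |A ∩ B| = 11.
A ∖ B = {K04, K10, K18}, so |A ∖ B| = 3.
|A ∩ B|/|A| = 11/14, so the statement is true.

True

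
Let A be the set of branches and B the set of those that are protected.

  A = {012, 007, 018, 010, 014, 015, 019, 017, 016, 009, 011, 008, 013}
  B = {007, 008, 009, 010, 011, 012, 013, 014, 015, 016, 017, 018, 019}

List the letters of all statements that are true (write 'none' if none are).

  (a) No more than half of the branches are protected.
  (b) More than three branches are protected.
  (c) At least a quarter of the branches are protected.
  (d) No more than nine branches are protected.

(b), (c)

|A| = 13, |A ∩ B| = 13, |A ∖ B| = 0.
(a) |A ∩ B| ≤ |A ∖ B|: fails.
(b) |A ∩ B| > 3: holds.
(c) |A ∩ B| / |A| ≥ 1/4: holds.
(d) |A ∩ B| ≤ 9: fails.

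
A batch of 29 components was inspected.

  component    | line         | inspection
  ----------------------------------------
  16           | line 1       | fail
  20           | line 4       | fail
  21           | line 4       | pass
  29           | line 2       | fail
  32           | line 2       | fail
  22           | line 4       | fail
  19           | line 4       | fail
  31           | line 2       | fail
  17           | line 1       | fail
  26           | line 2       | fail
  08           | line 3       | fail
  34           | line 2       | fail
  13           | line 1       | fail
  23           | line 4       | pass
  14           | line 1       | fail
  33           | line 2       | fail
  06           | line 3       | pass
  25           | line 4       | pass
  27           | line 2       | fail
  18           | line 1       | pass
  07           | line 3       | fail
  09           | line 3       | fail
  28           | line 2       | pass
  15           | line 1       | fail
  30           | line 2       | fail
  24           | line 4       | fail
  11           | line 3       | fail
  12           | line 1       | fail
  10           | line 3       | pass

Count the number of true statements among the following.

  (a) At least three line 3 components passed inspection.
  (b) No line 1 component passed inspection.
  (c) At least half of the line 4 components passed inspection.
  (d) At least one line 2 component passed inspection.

1

(a) line 3: |A| = 6, |A ∩ B| = 2; needs |A ∩ B| ≥ 3 — false.
(b) line 1: |A| = 7, |A ∩ B| = 1; needs A ∩ B = ∅ (|A ∩ B| = 0) — false.
(c) line 4: |A| = 7, |A ∩ B| = 3; needs |A ∩ B| ≥ |A ∖ B| — false.
(d) line 2: |A| = 9, |A ∩ B| = 1; needs A ∩ B ≠ ∅ (|A ∩ B| ≥ 1) — true.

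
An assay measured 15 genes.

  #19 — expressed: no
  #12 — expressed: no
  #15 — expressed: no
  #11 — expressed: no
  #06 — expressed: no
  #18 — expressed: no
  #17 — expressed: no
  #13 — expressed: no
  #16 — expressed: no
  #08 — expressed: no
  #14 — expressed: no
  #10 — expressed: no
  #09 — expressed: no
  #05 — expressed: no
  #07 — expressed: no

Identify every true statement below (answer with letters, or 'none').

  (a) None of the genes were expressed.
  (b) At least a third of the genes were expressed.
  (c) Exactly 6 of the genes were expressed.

|A| = 15, |A ∩ B| = 0, |A ∖ B| = 15.
(a) A ∩ B = ∅ (|A ∩ B| = 0): holds.
(b) |A ∩ B| / |A| ≥ 1/3: fails.
(c) |A ∩ B| = 6: fails.

(a)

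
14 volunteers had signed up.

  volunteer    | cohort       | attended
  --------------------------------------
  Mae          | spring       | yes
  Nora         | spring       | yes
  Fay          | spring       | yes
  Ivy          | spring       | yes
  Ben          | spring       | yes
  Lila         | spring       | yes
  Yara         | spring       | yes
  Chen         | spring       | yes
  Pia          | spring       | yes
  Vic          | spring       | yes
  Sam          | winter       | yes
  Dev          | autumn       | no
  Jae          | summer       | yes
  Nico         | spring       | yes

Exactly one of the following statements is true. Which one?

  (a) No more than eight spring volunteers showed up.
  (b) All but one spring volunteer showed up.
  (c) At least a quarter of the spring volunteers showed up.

(c)

|A| = 11, |A ∩ B| = 11, |A ∖ B| = 0.
(a) requires |A ∩ B| ≤ 8: false.
(b) requires |A ∖ B| = 1: false.
(c) requires |A ∩ B| / |A| ≥ 1/4: true.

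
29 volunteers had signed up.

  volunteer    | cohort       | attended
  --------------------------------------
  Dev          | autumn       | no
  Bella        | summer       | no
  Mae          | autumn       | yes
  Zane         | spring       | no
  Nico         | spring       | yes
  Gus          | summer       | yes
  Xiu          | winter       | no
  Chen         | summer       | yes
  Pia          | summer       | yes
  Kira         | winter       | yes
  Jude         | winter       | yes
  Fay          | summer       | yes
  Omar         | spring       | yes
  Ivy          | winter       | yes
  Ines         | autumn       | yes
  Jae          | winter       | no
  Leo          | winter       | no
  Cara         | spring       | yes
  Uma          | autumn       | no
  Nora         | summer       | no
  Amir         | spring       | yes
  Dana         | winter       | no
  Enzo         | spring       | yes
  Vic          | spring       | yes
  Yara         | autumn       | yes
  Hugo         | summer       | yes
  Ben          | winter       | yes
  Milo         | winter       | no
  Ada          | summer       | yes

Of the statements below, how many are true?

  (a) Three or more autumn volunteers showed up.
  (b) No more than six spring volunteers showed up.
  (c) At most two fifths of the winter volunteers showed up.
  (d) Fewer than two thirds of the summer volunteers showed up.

2

(a) autumn: |A| = 5, |A ∩ B| = 3; needs |A ∩ B| ≥ 3 — true.
(b) spring: |A| = 7, |A ∩ B| = 6; needs |A ∩ B| ≤ 6 — true.
(c) winter: |A| = 9, |A ∩ B| = 4; needs |A ∩ B| / |A| ≤ 2/5 — false.
(d) summer: |A| = 8, |A ∩ B| = 6; needs |A ∩ B| / |A| < 2/3 — false.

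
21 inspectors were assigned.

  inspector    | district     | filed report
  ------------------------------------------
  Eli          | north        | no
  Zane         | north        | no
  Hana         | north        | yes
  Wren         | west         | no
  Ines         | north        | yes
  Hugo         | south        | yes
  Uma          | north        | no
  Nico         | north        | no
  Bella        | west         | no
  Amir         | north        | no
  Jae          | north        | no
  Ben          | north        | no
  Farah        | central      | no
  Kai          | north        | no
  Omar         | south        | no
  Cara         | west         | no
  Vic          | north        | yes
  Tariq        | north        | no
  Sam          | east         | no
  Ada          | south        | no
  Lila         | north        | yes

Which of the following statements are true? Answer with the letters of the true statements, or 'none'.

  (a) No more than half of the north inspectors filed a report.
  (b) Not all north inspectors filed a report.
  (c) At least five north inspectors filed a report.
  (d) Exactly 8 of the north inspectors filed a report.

(a), (b)

|A| = 13, |A ∩ B| = 4, |A ∖ B| = 9.
(a) |A ∩ B| ≤ |A ∖ B|: holds.
(b) A ⊄ B (|A ∖ B| ≥ 1): holds.
(c) |A ∩ B| ≥ 5: fails.
(d) |A ∩ B| = 8: fails.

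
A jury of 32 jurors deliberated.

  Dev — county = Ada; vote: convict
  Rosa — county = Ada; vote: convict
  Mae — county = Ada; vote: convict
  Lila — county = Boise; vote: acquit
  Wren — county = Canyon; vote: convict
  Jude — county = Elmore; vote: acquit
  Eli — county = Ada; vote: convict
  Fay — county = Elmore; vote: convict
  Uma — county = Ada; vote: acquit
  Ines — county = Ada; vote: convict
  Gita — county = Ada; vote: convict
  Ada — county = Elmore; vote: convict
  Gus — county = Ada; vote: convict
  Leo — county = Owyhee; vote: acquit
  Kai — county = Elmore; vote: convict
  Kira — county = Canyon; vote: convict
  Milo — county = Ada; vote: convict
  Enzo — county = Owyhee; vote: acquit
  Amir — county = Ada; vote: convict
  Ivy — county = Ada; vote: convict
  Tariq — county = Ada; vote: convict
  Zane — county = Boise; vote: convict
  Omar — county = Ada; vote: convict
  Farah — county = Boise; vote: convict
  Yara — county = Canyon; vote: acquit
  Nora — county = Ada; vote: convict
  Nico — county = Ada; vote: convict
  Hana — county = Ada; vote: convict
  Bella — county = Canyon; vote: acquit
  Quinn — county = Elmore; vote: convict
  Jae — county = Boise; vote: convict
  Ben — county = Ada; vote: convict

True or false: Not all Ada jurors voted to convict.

'Not all Ada jurors voted to convict' holds iff A ⊄ B (|A ∖ B| ≥ 1).
|A| = 17, |A ∩ B| = 16, |A ∖ B| = 1.
So the statement is true.

True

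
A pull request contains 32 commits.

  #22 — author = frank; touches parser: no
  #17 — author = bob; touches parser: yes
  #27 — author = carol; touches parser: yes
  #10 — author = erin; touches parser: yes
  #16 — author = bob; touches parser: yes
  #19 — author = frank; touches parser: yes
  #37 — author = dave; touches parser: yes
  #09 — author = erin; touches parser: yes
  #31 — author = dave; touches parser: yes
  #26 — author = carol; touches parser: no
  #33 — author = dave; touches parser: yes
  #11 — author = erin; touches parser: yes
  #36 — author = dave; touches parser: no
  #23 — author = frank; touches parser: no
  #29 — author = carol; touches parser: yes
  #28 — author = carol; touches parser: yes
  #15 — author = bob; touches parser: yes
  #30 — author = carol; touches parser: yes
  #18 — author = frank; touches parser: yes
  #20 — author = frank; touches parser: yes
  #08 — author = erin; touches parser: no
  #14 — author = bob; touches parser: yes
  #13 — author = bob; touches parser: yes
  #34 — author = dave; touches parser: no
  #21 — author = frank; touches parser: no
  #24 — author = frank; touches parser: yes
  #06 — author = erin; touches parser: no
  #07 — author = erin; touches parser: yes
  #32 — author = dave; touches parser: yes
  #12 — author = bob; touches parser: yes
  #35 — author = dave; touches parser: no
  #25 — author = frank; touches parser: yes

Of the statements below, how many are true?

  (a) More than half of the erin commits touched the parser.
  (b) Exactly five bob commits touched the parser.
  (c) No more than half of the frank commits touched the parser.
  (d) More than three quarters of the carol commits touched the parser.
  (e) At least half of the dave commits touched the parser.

(a) erin: |A| = 6, |A ∩ B| = 4; needs |A ∩ B| > |A ∖ B| — true.
(b) bob: |A| = 6, |A ∩ B| = 6; needs |A ∩ B| = 5 — false.
(c) frank: |A| = 8, |A ∩ B| = 5; needs |A ∩ B| ≤ |A ∖ B| — false.
(d) carol: |A| = 5, |A ∩ B| = 4; needs |A ∩ B| / |A| > 3/4 — true.
(e) dave: |A| = 7, |A ∩ B| = 4; needs |A ∩ B| ≥ |A ∖ B| — true.

3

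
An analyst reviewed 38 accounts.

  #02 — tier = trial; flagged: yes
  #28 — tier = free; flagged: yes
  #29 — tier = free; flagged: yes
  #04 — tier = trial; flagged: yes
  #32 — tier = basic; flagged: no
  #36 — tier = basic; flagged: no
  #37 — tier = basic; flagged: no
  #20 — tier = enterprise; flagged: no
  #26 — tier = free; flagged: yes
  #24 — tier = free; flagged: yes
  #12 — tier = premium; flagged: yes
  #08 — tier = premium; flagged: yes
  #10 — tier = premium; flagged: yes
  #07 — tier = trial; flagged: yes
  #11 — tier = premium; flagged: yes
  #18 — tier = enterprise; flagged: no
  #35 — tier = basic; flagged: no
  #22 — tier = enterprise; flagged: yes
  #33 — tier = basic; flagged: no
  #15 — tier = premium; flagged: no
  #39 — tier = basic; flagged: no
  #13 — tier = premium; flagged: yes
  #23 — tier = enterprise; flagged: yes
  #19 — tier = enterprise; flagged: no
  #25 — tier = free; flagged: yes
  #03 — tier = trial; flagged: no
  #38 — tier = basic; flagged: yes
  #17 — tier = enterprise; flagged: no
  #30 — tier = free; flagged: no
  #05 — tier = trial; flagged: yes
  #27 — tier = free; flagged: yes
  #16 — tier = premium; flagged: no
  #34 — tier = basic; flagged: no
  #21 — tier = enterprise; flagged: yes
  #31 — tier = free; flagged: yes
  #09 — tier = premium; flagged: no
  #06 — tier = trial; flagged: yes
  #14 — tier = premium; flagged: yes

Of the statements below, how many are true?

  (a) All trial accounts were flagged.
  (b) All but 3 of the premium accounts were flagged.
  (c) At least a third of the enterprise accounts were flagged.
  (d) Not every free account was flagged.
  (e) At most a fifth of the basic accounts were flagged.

4

(a) trial: |A| = 6, |A ∩ B| = 5; needs A ⊆ B, i.e. every element of A is in B (|A ∖ B| = 0) — false.
(b) premium: |A| = 9, |A ∩ B| = 6; needs |A ∖ B| = 3 — true.
(c) enterprise: |A| = 7, |A ∩ B| = 3; needs |A ∩ B| / |A| ≥ 1/3 — true.
(d) free: |A| = 8, |A ∩ B| = 7; needs A ⊄ B (|A ∖ B| ≥ 1) — true.
(e) basic: |A| = 8, |A ∩ B| = 1; needs |A ∩ B| / |A| ≤ 1/5 — true.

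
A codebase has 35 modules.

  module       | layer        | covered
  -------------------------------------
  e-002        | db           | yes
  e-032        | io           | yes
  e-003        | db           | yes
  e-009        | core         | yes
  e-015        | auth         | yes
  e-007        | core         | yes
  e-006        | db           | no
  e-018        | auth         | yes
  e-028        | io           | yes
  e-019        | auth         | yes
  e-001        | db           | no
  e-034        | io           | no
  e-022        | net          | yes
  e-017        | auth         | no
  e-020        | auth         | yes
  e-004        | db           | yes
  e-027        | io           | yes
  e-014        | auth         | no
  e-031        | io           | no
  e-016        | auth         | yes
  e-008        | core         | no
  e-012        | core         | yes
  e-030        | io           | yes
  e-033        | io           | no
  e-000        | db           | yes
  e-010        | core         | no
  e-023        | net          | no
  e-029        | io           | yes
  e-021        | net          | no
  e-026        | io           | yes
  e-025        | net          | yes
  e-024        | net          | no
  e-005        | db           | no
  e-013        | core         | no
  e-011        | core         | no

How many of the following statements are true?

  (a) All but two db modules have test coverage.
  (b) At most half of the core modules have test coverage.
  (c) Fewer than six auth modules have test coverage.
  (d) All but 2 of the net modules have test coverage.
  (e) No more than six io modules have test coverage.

3

(a) db: |A| = 7, |A ∩ B| = 4; needs |A ∖ B| = 2 — false.
(b) core: |A| = 7, |A ∩ B| = 3; needs |A ∩ B| ≤ |A ∖ B| — true.
(c) auth: |A| = 7, |A ∩ B| = 5; needs |A ∩ B| < 6 — true.
(d) net: |A| = 5, |A ∩ B| = 2; needs |A ∖ B| = 2 — false.
(e) io: |A| = 9, |A ∩ B| = 6; needs |A ∩ B| ≤ 6 — true.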